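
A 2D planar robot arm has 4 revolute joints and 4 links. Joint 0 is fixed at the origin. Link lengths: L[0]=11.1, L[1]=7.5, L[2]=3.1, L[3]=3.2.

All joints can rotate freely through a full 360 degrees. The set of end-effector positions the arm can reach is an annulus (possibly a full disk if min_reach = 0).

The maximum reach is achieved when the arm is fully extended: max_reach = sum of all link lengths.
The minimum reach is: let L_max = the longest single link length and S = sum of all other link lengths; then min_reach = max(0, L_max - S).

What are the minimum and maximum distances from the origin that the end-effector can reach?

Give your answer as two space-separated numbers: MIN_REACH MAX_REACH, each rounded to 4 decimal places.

Link lengths: [11.1, 7.5, 3.1, 3.2]
max_reach = 11.1 + 7.5 + 3.1 + 3.2 = 24.9
L_max = max([11.1, 7.5, 3.1, 3.2]) = 11.1
S (sum of others) = 24.9 - 11.1 = 13.8
min_reach = max(0, 11.1 - 13.8) = max(0, -2.7) = 0

Answer: 0.0000 24.9000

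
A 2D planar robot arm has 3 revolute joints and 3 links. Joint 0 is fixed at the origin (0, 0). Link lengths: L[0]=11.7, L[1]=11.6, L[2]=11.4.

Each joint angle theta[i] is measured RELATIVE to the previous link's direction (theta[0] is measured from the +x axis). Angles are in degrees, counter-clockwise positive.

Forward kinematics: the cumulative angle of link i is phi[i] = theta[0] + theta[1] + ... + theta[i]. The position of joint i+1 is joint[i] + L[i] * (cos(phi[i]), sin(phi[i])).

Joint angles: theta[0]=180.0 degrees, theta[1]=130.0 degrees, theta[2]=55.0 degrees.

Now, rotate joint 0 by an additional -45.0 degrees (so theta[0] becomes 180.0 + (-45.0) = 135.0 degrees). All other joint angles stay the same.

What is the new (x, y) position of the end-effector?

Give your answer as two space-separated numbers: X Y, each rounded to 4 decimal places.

joint[0] = (0.0000, 0.0000)  (base)
link 0: phi[0] = 135 = 135 deg
  cos(135 deg) = -0.7071, sin(135 deg) = 0.7071
  joint[1] = (0.0000, 0.0000) + 11.7 * (-0.7071, 0.7071) = (0.0000 + -8.2731, 0.0000 + 8.2731) = (-8.2731, 8.2731)
link 1: phi[1] = 135 + 130 = 265 deg
  cos(265 deg) = -0.0872, sin(265 deg) = -0.9962
  joint[2] = (-8.2731, 8.2731) + 11.6 * (-0.0872, -0.9962) = (-8.2731 + -1.0110, 8.2731 + -11.5559) = (-9.2842, -3.2827)
link 2: phi[2] = 135 + 130 + 55 = 320 deg
  cos(320 deg) = 0.7660, sin(320 deg) = -0.6428
  joint[3] = (-9.2842, -3.2827) + 11.4 * (0.7660, -0.6428) = (-9.2842 + 8.7329, -3.2827 + -7.3278) = (-0.5512, -10.6105)
End effector: (-0.5512, -10.6105)

Answer: -0.5512 -10.6105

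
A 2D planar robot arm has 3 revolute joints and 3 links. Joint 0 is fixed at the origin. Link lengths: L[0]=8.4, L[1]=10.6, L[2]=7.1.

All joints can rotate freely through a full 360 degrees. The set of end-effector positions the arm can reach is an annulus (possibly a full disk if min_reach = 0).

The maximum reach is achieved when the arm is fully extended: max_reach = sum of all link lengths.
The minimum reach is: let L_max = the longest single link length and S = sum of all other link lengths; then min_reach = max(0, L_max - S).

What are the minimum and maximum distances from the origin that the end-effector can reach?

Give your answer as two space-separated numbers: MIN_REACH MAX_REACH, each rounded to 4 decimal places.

Link lengths: [8.4, 10.6, 7.1]
max_reach = 8.4 + 10.6 + 7.1 = 26.1
L_max = max([8.4, 10.6, 7.1]) = 10.6
S (sum of others) = 26.1 - 10.6 = 15.5
min_reach = max(0, 10.6 - 15.5) = max(0, -4.9) = 0

Answer: 0.0000 26.1000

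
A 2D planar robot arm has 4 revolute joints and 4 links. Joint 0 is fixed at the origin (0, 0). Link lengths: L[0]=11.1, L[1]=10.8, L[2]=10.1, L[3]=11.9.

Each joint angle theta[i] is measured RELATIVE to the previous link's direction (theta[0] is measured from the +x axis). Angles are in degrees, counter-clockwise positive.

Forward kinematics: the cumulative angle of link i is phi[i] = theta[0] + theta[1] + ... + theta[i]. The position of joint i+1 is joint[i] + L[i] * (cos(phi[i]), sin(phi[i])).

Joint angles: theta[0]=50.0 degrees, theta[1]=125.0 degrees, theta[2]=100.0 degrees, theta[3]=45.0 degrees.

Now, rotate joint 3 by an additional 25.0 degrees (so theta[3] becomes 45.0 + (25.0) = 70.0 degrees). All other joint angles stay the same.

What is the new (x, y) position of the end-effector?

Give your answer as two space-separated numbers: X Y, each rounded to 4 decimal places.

joint[0] = (0.0000, 0.0000)  (base)
link 0: phi[0] = 50 = 50 deg
  cos(50 deg) = 0.6428, sin(50 deg) = 0.7660
  joint[1] = (0.0000, 0.0000) + 11.1 * (0.6428, 0.7660) = (0.0000 + 7.1349, 0.0000 + 8.5031) = (7.1349, 8.5031)
link 1: phi[1] = 50 + 125 = 175 deg
  cos(175 deg) = -0.9962, sin(175 deg) = 0.0872
  joint[2] = (7.1349, 8.5031) + 10.8 * (-0.9962, 0.0872) = (7.1349 + -10.7589, 8.5031 + 0.9413) = (-3.6240, 9.4444)
link 2: phi[2] = 50 + 125 + 100 = 275 deg
  cos(275 deg) = 0.0872, sin(275 deg) = -0.9962
  joint[3] = (-3.6240, 9.4444) + 10.1 * (0.0872, -0.9962) = (-3.6240 + 0.8803, 9.4444 + -10.0616) = (-2.7437, -0.6172)
link 3: phi[3] = 50 + 125 + 100 + 70 = 345 deg
  cos(345 deg) = 0.9659, sin(345 deg) = -0.2588
  joint[4] = (-2.7437, -0.6172) + 11.9 * (0.9659, -0.2588) = (-2.7437 + 11.4945, -0.6172 + -3.0799) = (8.7508, -3.6971)
End effector: (8.7508, -3.6971)

Answer: 8.7508 -3.6971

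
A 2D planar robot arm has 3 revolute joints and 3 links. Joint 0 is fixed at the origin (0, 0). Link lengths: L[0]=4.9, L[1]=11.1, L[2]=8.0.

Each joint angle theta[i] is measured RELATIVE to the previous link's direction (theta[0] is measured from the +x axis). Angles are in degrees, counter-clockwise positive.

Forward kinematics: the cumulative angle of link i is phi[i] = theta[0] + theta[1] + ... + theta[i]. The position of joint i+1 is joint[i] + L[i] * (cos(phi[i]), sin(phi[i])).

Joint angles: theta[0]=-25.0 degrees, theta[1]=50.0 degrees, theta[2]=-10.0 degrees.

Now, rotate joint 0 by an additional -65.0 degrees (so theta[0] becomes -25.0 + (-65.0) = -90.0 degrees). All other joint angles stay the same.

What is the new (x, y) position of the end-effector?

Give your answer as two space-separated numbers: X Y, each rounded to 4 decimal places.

joint[0] = (0.0000, 0.0000)  (base)
link 0: phi[0] = -90 = -90 deg
  cos(-90 deg) = 0.0000, sin(-90 deg) = -1.0000
  joint[1] = (0.0000, 0.0000) + 4.9 * (0.0000, -1.0000) = (0.0000 + 0.0000, 0.0000 + -4.9000) = (0.0000, -4.9000)
link 1: phi[1] = -90 + 50 = -40 deg
  cos(-40 deg) = 0.7660, sin(-40 deg) = -0.6428
  joint[2] = (0.0000, -4.9000) + 11.1 * (0.7660, -0.6428) = (0.0000 + 8.5031, -4.9000 + -7.1349) = (8.5031, -12.0349)
link 2: phi[2] = -90 + 50 + -10 = -50 deg
  cos(-50 deg) = 0.6428, sin(-50 deg) = -0.7660
  joint[3] = (8.5031, -12.0349) + 8 * (0.6428, -0.7660) = (8.5031 + 5.1423, -12.0349 + -6.1284) = (13.6454, -18.1633)
End effector: (13.6454, -18.1633)

Answer: 13.6454 -18.1633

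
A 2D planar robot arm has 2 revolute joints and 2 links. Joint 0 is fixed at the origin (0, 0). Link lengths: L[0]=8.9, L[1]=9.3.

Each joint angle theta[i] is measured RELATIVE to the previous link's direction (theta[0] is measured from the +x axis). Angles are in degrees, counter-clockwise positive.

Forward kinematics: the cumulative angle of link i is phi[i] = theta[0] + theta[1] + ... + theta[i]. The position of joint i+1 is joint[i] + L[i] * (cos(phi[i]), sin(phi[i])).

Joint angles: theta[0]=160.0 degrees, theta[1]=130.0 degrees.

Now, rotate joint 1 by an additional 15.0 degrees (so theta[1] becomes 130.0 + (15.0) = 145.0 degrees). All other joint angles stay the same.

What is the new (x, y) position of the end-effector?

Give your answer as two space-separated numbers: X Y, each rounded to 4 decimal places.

Answer: -3.0290 -4.5741

Derivation:
joint[0] = (0.0000, 0.0000)  (base)
link 0: phi[0] = 160 = 160 deg
  cos(160 deg) = -0.9397, sin(160 deg) = 0.3420
  joint[1] = (0.0000, 0.0000) + 8.9 * (-0.9397, 0.3420) = (0.0000 + -8.3633, 0.0000 + 3.0440) = (-8.3633, 3.0440)
link 1: phi[1] = 160 + 145 = 305 deg
  cos(305 deg) = 0.5736, sin(305 deg) = -0.8192
  joint[2] = (-8.3633, 3.0440) + 9.3 * (0.5736, -0.8192) = (-8.3633 + 5.3343, 3.0440 + -7.6181) = (-3.0290, -4.5741)
End effector: (-3.0290, -4.5741)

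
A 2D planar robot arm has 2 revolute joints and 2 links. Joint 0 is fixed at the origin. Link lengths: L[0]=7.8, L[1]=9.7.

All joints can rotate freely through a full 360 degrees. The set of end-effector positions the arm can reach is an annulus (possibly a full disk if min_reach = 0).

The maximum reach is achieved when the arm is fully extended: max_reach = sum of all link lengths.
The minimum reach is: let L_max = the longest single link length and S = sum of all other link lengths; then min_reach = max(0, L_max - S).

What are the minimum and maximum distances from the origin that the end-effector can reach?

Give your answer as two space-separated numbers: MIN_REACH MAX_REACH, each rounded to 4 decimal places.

Link lengths: [7.8, 9.7]
max_reach = 7.8 + 9.7 = 17.5
L_max = max([7.8, 9.7]) = 9.7
S (sum of others) = 17.5 - 9.7 = 7.8
min_reach = max(0, 9.7 - 7.8) = max(0, 1.9) = 1.9

Answer: 1.9000 17.5000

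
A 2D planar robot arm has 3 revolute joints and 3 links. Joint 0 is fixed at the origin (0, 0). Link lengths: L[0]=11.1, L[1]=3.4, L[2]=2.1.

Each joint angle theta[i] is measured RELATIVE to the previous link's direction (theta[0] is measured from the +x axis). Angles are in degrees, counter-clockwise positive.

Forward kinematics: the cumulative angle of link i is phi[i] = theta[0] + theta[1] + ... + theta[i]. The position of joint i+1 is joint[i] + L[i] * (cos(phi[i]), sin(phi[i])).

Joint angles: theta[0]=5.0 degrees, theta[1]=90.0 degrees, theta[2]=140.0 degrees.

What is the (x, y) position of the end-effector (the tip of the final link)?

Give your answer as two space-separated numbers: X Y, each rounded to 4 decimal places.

Answer: 9.5569 2.6343

Derivation:
joint[0] = (0.0000, 0.0000)  (base)
link 0: phi[0] = 5 = 5 deg
  cos(5 deg) = 0.9962, sin(5 deg) = 0.0872
  joint[1] = (0.0000, 0.0000) + 11.1 * (0.9962, 0.0872) = (0.0000 + 11.0578, 0.0000 + 0.9674) = (11.0578, 0.9674)
link 1: phi[1] = 5 + 90 = 95 deg
  cos(95 deg) = -0.0872, sin(95 deg) = 0.9962
  joint[2] = (11.0578, 0.9674) + 3.4 * (-0.0872, 0.9962) = (11.0578 + -0.2963, 0.9674 + 3.3871) = (10.7614, 4.3545)
link 2: phi[2] = 5 + 90 + 140 = 235 deg
  cos(235 deg) = -0.5736, sin(235 deg) = -0.8192
  joint[3] = (10.7614, 4.3545) + 2.1 * (-0.5736, -0.8192) = (10.7614 + -1.2045, 4.3545 + -1.7202) = (9.5569, 2.6343)
End effector: (9.5569, 2.6343)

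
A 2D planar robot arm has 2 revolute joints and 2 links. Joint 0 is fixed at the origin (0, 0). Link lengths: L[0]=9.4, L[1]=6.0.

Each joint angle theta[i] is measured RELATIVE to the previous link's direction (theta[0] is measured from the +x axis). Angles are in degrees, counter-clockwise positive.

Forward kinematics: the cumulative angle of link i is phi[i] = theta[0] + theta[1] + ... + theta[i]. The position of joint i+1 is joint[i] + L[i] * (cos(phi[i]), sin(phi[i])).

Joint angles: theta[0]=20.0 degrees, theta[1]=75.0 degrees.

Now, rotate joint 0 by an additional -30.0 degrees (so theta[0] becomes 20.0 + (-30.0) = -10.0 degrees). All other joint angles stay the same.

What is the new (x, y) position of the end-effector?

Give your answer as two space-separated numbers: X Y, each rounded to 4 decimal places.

joint[0] = (0.0000, 0.0000)  (base)
link 0: phi[0] = -10 = -10 deg
  cos(-10 deg) = 0.9848, sin(-10 deg) = -0.1736
  joint[1] = (0.0000, 0.0000) + 9.4 * (0.9848, -0.1736) = (0.0000 + 9.2572, 0.0000 + -1.6323) = (9.2572, -1.6323)
link 1: phi[1] = -10 + 75 = 65 deg
  cos(65 deg) = 0.4226, sin(65 deg) = 0.9063
  joint[2] = (9.2572, -1.6323) + 6 * (0.4226, 0.9063) = (9.2572 + 2.5357, -1.6323 + 5.4378) = (11.7929, 3.8056)
End effector: (11.7929, 3.8056)

Answer: 11.7929 3.8056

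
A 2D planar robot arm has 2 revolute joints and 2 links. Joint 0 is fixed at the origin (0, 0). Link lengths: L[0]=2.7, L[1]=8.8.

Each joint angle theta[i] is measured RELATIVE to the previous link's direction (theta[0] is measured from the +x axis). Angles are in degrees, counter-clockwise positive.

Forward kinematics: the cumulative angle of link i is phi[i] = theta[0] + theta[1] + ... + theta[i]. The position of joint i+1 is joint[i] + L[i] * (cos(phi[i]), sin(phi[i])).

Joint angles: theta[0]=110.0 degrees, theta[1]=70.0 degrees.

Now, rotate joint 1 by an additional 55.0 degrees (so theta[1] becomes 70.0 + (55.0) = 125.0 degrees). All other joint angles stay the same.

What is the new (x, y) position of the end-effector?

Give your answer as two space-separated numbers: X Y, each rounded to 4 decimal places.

joint[0] = (0.0000, 0.0000)  (base)
link 0: phi[0] = 110 = 110 deg
  cos(110 deg) = -0.3420, sin(110 deg) = 0.9397
  joint[1] = (0.0000, 0.0000) + 2.7 * (-0.3420, 0.9397) = (0.0000 + -0.9235, 0.0000 + 2.5372) = (-0.9235, 2.5372)
link 1: phi[1] = 110 + 125 = 235 deg
  cos(235 deg) = -0.5736, sin(235 deg) = -0.8192
  joint[2] = (-0.9235, 2.5372) + 8.8 * (-0.5736, -0.8192) = (-0.9235 + -5.0475, 2.5372 + -7.2085) = (-5.9709, -4.6714)
End effector: (-5.9709, -4.6714)

Answer: -5.9709 -4.6714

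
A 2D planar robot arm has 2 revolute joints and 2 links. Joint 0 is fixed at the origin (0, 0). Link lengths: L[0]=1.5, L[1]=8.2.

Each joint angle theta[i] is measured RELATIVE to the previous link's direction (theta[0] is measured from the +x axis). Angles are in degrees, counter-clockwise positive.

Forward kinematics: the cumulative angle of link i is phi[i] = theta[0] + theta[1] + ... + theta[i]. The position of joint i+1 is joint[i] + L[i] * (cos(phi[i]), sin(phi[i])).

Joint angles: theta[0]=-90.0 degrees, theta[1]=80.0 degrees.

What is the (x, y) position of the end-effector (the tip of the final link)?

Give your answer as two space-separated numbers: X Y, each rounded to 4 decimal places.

Answer: 8.0754 -2.9239

Derivation:
joint[0] = (0.0000, 0.0000)  (base)
link 0: phi[0] = -90 = -90 deg
  cos(-90 deg) = 0.0000, sin(-90 deg) = -1.0000
  joint[1] = (0.0000, 0.0000) + 1.5 * (0.0000, -1.0000) = (0.0000 + 0.0000, 0.0000 + -1.5000) = (0.0000, -1.5000)
link 1: phi[1] = -90 + 80 = -10 deg
  cos(-10 deg) = 0.9848, sin(-10 deg) = -0.1736
  joint[2] = (0.0000, -1.5000) + 8.2 * (0.9848, -0.1736) = (0.0000 + 8.0754, -1.5000 + -1.4239) = (8.0754, -2.9239)
End effector: (8.0754, -2.9239)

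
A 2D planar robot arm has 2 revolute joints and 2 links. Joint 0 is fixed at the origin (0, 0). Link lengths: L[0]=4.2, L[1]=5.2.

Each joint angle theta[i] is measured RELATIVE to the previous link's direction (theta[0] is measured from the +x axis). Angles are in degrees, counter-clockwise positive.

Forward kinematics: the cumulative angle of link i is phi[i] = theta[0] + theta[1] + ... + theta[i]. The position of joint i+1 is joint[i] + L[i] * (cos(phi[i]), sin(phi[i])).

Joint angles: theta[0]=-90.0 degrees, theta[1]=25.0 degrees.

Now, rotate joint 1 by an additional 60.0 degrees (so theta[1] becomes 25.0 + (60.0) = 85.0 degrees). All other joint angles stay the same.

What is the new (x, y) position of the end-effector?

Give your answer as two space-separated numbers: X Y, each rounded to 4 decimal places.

joint[0] = (0.0000, 0.0000)  (base)
link 0: phi[0] = -90 = -90 deg
  cos(-90 deg) = 0.0000, sin(-90 deg) = -1.0000
  joint[1] = (0.0000, 0.0000) + 4.2 * (0.0000, -1.0000) = (0.0000 + 0.0000, 0.0000 + -4.2000) = (0.0000, -4.2000)
link 1: phi[1] = -90 + 85 = -5 deg
  cos(-5 deg) = 0.9962, sin(-5 deg) = -0.0872
  joint[2] = (0.0000, -4.2000) + 5.2 * (0.9962, -0.0872) = (0.0000 + 5.1802, -4.2000 + -0.4532) = (5.1802, -4.6532)
End effector: (5.1802, -4.6532)

Answer: 5.1802 -4.6532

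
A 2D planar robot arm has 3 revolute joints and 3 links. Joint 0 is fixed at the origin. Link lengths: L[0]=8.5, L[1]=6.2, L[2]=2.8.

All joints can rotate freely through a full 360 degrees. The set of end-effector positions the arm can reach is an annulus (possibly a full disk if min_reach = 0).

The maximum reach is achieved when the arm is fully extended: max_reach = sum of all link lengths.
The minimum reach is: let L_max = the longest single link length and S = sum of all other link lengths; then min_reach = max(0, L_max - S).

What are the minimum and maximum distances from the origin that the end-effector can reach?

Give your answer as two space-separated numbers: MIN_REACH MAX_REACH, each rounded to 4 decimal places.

Answer: 0.0000 17.5000

Derivation:
Link lengths: [8.5, 6.2, 2.8]
max_reach = 8.5 + 6.2 + 2.8 = 17.5
L_max = max([8.5, 6.2, 2.8]) = 8.5
S (sum of others) = 17.5 - 8.5 = 9
min_reach = max(0, 8.5 - 9) = max(0, -0.5) = 0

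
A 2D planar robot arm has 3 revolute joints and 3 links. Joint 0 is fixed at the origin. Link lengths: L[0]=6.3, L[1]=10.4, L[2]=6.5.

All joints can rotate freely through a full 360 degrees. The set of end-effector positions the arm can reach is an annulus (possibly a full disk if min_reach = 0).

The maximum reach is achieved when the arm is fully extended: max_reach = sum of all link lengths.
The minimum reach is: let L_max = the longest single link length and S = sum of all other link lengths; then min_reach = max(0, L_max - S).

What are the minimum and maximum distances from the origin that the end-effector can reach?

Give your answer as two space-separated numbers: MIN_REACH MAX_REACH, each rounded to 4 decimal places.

Link lengths: [6.3, 10.4, 6.5]
max_reach = 6.3 + 10.4 + 6.5 = 23.2
L_max = max([6.3, 10.4, 6.5]) = 10.4
S (sum of others) = 23.2 - 10.4 = 12.8
min_reach = max(0, 10.4 - 12.8) = max(0, -2.4) = 0

Answer: 0.0000 23.2000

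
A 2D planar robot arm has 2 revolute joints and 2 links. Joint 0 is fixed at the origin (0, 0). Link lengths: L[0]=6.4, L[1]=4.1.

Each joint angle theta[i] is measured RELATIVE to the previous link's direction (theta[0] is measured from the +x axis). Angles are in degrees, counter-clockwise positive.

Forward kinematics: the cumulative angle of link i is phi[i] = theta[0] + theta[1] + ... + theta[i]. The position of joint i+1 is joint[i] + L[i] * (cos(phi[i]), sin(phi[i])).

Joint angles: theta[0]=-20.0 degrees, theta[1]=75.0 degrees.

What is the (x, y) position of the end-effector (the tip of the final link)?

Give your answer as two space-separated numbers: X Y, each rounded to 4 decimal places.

joint[0] = (0.0000, 0.0000)  (base)
link 0: phi[0] = -20 = -20 deg
  cos(-20 deg) = 0.9397, sin(-20 deg) = -0.3420
  joint[1] = (0.0000, 0.0000) + 6.4 * (0.9397, -0.3420) = (0.0000 + 6.0140, 0.0000 + -2.1889) = (6.0140, -2.1889)
link 1: phi[1] = -20 + 75 = 55 deg
  cos(55 deg) = 0.5736, sin(55 deg) = 0.8192
  joint[2] = (6.0140, -2.1889) + 4.1 * (0.5736, 0.8192) = (6.0140 + 2.3517, -2.1889 + 3.3585) = (8.3657, 1.1696)
End effector: (8.3657, 1.1696)

Answer: 8.3657 1.1696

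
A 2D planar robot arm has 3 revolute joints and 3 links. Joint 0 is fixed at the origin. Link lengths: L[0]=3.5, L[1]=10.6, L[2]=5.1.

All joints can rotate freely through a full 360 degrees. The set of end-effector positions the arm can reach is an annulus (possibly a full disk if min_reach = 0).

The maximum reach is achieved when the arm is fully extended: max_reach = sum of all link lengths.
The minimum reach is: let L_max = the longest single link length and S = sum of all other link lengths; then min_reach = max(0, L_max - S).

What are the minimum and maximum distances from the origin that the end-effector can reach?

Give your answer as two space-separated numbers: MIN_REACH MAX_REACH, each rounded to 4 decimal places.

Answer: 2.0000 19.2000

Derivation:
Link lengths: [3.5, 10.6, 5.1]
max_reach = 3.5 + 10.6 + 5.1 = 19.2
L_max = max([3.5, 10.6, 5.1]) = 10.6
S (sum of others) = 19.2 - 10.6 = 8.6
min_reach = max(0, 10.6 - 8.6) = max(0, 2) = 2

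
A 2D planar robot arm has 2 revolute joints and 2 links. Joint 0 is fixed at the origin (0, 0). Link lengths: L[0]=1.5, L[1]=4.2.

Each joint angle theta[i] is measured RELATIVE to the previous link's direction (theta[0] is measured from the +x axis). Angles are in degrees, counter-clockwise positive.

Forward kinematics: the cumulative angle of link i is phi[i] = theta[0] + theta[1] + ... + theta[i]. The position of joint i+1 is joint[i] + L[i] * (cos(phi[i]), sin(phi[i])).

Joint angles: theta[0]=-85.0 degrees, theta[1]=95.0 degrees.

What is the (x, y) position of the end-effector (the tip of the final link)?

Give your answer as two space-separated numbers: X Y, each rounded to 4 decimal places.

joint[0] = (0.0000, 0.0000)  (base)
link 0: phi[0] = -85 = -85 deg
  cos(-85 deg) = 0.0872, sin(-85 deg) = -0.9962
  joint[1] = (0.0000, 0.0000) + 1.5 * (0.0872, -0.9962) = (0.0000 + 0.1307, 0.0000 + -1.4943) = (0.1307, -1.4943)
link 1: phi[1] = -85 + 95 = 10 deg
  cos(10 deg) = 0.9848, sin(10 deg) = 0.1736
  joint[2] = (0.1307, -1.4943) + 4.2 * (0.9848, 0.1736) = (0.1307 + 4.1362, -1.4943 + 0.7293) = (4.2669, -0.7650)
End effector: (4.2669, -0.7650)

Answer: 4.2669 -0.7650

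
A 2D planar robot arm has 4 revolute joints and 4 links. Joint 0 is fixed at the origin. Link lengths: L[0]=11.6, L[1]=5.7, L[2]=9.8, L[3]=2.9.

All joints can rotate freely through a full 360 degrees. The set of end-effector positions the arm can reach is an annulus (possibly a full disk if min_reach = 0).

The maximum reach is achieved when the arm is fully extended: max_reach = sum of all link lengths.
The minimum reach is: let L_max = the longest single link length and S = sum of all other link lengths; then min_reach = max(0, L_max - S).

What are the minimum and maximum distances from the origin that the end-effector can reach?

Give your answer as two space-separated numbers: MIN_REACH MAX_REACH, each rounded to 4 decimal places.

Link lengths: [11.6, 5.7, 9.8, 2.9]
max_reach = 11.6 + 5.7 + 9.8 + 2.9 = 30
L_max = max([11.6, 5.7, 9.8, 2.9]) = 11.6
S (sum of others) = 30 - 11.6 = 18.4
min_reach = max(0, 11.6 - 18.4) = max(0, -6.8) = 0

Answer: 0.0000 30.0000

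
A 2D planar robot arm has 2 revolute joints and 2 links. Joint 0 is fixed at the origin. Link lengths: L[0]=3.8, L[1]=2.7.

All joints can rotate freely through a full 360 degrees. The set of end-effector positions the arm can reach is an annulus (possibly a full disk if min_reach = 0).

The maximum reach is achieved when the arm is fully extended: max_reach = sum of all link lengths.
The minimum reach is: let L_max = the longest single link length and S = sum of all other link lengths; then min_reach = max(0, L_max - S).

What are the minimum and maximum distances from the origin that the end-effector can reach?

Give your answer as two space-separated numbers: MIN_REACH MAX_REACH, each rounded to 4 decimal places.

Link lengths: [3.8, 2.7]
max_reach = 3.8 + 2.7 = 6.5
L_max = max([3.8, 2.7]) = 3.8
S (sum of others) = 6.5 - 3.8 = 2.7
min_reach = max(0, 3.8 - 2.7) = max(0, 1.1) = 1.1

Answer: 1.1000 6.5000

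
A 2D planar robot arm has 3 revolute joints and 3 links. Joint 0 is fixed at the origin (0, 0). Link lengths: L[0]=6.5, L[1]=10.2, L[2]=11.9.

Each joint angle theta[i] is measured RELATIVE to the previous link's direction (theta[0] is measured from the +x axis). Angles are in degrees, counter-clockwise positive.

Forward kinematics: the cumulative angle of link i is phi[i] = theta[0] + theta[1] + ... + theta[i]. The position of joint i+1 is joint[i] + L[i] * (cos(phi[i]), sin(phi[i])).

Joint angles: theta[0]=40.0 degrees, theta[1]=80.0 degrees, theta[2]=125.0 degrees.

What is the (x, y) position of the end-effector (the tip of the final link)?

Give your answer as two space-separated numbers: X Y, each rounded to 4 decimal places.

Answer: -5.1499 2.2265

Derivation:
joint[0] = (0.0000, 0.0000)  (base)
link 0: phi[0] = 40 = 40 deg
  cos(40 deg) = 0.7660, sin(40 deg) = 0.6428
  joint[1] = (0.0000, 0.0000) + 6.5 * (0.7660, 0.6428) = (0.0000 + 4.9793, 0.0000 + 4.1781) = (4.9793, 4.1781)
link 1: phi[1] = 40 + 80 = 120 deg
  cos(120 deg) = -0.5000, sin(120 deg) = 0.8660
  joint[2] = (4.9793, 4.1781) + 10.2 * (-0.5000, 0.8660) = (4.9793 + -5.1000, 4.1781 + 8.8335) = (-0.1207, 13.0116)
link 2: phi[2] = 40 + 80 + 125 = 245 deg
  cos(245 deg) = -0.4226, sin(245 deg) = -0.9063
  joint[3] = (-0.1207, 13.0116) + 11.9 * (-0.4226, -0.9063) = (-0.1207 + -5.0292, 13.0116 + -10.7851) = (-5.1499, 2.2265)
End effector: (-5.1499, 2.2265)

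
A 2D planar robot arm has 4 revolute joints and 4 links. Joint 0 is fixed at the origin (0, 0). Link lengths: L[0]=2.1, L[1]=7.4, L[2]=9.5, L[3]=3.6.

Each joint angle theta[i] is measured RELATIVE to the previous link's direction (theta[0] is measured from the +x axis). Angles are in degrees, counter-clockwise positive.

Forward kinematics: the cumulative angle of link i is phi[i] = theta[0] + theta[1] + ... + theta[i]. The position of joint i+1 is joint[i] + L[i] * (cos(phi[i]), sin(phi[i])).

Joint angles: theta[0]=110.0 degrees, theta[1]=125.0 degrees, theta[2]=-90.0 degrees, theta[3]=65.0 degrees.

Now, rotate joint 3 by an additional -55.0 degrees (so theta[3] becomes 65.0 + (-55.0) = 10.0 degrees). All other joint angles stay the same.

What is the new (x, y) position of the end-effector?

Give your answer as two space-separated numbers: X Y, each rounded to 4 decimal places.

joint[0] = (0.0000, 0.0000)  (base)
link 0: phi[0] = 110 = 110 deg
  cos(110 deg) = -0.3420, sin(110 deg) = 0.9397
  joint[1] = (0.0000, 0.0000) + 2.1 * (-0.3420, 0.9397) = (0.0000 + -0.7182, 0.0000 + 1.9734) = (-0.7182, 1.9734)
link 1: phi[1] = 110 + 125 = 235 deg
  cos(235 deg) = -0.5736, sin(235 deg) = -0.8192
  joint[2] = (-0.7182, 1.9734) + 7.4 * (-0.5736, -0.8192) = (-0.7182 + -4.2445, 1.9734 + -6.0617) = (-4.9627, -4.0884)
link 2: phi[2] = 110 + 125 + -90 = 145 deg
  cos(145 deg) = -0.8192, sin(145 deg) = 0.5736
  joint[3] = (-4.9627, -4.0884) + 9.5 * (-0.8192, 0.5736) = (-4.9627 + -7.7819, -4.0884 + 5.4490) = (-12.7447, 1.3606)
link 3: phi[3] = 110 + 125 + -90 + 10 = 155 deg
  cos(155 deg) = -0.9063, sin(155 deg) = 0.4226
  joint[4] = (-12.7447, 1.3606) + 3.6 * (-0.9063, 0.4226) = (-12.7447 + -3.2627, 1.3606 + 1.5214) = (-16.0074, 2.8820)
End effector: (-16.0074, 2.8820)

Answer: -16.0074 2.8820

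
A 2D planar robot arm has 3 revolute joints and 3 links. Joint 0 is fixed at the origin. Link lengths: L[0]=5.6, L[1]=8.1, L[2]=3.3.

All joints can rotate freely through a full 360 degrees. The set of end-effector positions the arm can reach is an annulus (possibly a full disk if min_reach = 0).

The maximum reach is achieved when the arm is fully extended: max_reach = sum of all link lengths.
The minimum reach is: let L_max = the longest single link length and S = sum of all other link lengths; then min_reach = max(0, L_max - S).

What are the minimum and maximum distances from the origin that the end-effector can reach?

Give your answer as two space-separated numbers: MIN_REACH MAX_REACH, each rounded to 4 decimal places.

Link lengths: [5.6, 8.1, 3.3]
max_reach = 5.6 + 8.1 + 3.3 = 17
L_max = max([5.6, 8.1, 3.3]) = 8.1
S (sum of others) = 17 - 8.1 = 8.9
min_reach = max(0, 8.1 - 8.9) = max(0, -0.8) = 0

Answer: 0.0000 17.0000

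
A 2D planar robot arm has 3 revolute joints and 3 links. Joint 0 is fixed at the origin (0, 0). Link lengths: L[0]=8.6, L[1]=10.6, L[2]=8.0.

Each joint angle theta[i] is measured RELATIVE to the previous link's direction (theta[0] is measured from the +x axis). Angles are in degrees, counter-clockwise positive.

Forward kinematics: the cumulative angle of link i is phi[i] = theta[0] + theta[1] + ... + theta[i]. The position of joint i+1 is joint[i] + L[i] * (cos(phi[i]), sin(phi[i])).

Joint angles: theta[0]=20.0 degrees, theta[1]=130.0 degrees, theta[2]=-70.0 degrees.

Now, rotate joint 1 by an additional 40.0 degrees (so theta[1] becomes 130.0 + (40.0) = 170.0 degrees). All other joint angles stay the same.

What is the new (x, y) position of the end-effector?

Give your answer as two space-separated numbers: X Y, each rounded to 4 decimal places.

joint[0] = (0.0000, 0.0000)  (base)
link 0: phi[0] = 20 = 20 deg
  cos(20 deg) = 0.9397, sin(20 deg) = 0.3420
  joint[1] = (0.0000, 0.0000) + 8.6 * (0.9397, 0.3420) = (0.0000 + 8.0814, 0.0000 + 2.9414) = (8.0814, 2.9414)
link 1: phi[1] = 20 + 170 = 190 deg
  cos(190 deg) = -0.9848, sin(190 deg) = -0.1736
  joint[2] = (8.0814, 2.9414) + 10.6 * (-0.9848, -0.1736) = (8.0814 + -10.4390, 2.9414 + -1.8407) = (-2.3576, 1.1007)
link 2: phi[2] = 20 + 170 + -70 = 120 deg
  cos(120 deg) = -0.5000, sin(120 deg) = 0.8660
  joint[3] = (-2.3576, 1.1007) + 8 * (-0.5000, 0.8660) = (-2.3576 + -4.0000, 1.1007 + 6.9282) = (-6.3576, 8.0289)
End effector: (-6.3576, 8.0289)

Answer: -6.3576 8.0289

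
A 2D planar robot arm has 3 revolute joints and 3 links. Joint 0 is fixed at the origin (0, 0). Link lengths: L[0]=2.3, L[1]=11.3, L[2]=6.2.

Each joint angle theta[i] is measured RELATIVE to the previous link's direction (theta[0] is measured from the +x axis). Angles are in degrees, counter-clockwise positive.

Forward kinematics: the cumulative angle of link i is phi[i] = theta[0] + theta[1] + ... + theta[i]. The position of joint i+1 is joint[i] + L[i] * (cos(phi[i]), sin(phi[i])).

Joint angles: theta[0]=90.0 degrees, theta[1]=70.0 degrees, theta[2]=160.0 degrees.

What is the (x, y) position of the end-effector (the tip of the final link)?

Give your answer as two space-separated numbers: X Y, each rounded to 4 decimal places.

Answer: -5.8691 2.1795

Derivation:
joint[0] = (0.0000, 0.0000)  (base)
link 0: phi[0] = 90 = 90 deg
  cos(90 deg) = 0.0000, sin(90 deg) = 1.0000
  joint[1] = (0.0000, 0.0000) + 2.3 * (0.0000, 1.0000) = (0.0000 + 0.0000, 0.0000 + 2.3000) = (0.0000, 2.3000)
link 1: phi[1] = 90 + 70 = 160 deg
  cos(160 deg) = -0.9397, sin(160 deg) = 0.3420
  joint[2] = (0.0000, 2.3000) + 11.3 * (-0.9397, 0.3420) = (0.0000 + -10.6185, 2.3000 + 3.8648) = (-10.6185, 6.1648)
link 2: phi[2] = 90 + 70 + 160 = 320 deg
  cos(320 deg) = 0.7660, sin(320 deg) = -0.6428
  joint[3] = (-10.6185, 6.1648) + 6.2 * (0.7660, -0.6428) = (-10.6185 + 4.7495, 6.1648 + -3.9853) = (-5.8691, 2.1795)
End effector: (-5.8691, 2.1795)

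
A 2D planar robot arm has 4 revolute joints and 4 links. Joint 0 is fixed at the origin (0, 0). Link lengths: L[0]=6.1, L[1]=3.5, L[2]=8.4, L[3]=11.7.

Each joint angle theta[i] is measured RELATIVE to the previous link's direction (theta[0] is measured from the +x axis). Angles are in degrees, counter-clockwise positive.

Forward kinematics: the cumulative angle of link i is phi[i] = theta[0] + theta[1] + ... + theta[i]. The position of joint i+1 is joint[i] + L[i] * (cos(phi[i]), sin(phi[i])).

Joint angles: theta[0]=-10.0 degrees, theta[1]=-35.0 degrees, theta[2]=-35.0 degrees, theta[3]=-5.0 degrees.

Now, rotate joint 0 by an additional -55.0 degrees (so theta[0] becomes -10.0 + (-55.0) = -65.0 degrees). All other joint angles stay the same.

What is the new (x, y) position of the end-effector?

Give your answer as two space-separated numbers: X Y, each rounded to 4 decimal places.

Answer: -12.9322 -22.4356

Derivation:
joint[0] = (0.0000, 0.0000)  (base)
link 0: phi[0] = -65 = -65 deg
  cos(-65 deg) = 0.4226, sin(-65 deg) = -0.9063
  joint[1] = (0.0000, 0.0000) + 6.1 * (0.4226, -0.9063) = (0.0000 + 2.5780, 0.0000 + -5.5285) = (2.5780, -5.5285)
link 1: phi[1] = -65 + -35 = -100 deg
  cos(-100 deg) = -0.1736, sin(-100 deg) = -0.9848
  joint[2] = (2.5780, -5.5285) + 3.5 * (-0.1736, -0.9848) = (2.5780 + -0.6078, -5.5285 + -3.4468) = (1.9702, -8.9753)
link 2: phi[2] = -65 + -35 + -35 = -135 deg
  cos(-135 deg) = -0.7071, sin(-135 deg) = -0.7071
  joint[3] = (1.9702, -8.9753) + 8.4 * (-0.7071, -0.7071) = (1.9702 + -5.9397, -8.9753 + -5.9397) = (-3.9695, -14.9150)
link 3: phi[3] = -65 + -35 + -35 + -5 = -140 deg
  cos(-140 deg) = -0.7660, sin(-140 deg) = -0.6428
  joint[4] = (-3.9695, -14.9150) + 11.7 * (-0.7660, -0.6428) = (-3.9695 + -8.9627, -14.9150 + -7.5206) = (-12.9322, -22.4356)
End effector: (-12.9322, -22.4356)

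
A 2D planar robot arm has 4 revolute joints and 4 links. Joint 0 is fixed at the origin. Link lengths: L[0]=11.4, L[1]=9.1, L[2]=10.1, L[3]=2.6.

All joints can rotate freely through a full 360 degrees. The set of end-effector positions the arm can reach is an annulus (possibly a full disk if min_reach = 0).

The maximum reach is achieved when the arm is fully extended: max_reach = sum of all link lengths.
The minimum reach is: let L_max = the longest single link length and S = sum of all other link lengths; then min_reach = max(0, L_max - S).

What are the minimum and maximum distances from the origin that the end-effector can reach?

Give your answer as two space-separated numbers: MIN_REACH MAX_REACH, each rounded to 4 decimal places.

Answer: 0.0000 33.2000

Derivation:
Link lengths: [11.4, 9.1, 10.1, 2.6]
max_reach = 11.4 + 9.1 + 10.1 + 2.6 = 33.2
L_max = max([11.4, 9.1, 10.1, 2.6]) = 11.4
S (sum of others) = 33.2 - 11.4 = 21.8
min_reach = max(0, 11.4 - 21.8) = max(0, -10.4) = 0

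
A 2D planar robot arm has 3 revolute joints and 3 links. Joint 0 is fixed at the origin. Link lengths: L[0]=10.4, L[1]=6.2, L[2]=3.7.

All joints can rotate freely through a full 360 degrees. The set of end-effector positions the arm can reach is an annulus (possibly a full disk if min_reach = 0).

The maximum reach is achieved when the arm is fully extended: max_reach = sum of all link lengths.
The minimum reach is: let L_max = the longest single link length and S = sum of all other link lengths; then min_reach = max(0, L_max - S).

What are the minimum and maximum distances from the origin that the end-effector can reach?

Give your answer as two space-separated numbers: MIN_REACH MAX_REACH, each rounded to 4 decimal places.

Answer: 0.5000 20.3000

Derivation:
Link lengths: [10.4, 6.2, 3.7]
max_reach = 10.4 + 6.2 + 3.7 = 20.3
L_max = max([10.4, 6.2, 3.7]) = 10.4
S (sum of others) = 20.3 - 10.4 = 9.9
min_reach = max(0, 10.4 - 9.9) = max(0, 0.5) = 0.5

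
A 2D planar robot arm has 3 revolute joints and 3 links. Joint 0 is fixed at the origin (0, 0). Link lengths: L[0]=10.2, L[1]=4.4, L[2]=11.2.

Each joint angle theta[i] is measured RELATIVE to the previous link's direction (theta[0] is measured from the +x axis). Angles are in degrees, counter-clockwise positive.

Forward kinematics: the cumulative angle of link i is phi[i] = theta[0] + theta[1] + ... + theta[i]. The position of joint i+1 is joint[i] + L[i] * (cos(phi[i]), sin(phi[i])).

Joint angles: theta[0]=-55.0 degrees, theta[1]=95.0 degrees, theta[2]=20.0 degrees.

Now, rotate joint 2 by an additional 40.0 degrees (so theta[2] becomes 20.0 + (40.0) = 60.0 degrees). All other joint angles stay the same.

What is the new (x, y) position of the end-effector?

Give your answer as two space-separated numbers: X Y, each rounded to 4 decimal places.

Answer: 7.2762 5.5028

Derivation:
joint[0] = (0.0000, 0.0000)  (base)
link 0: phi[0] = -55 = -55 deg
  cos(-55 deg) = 0.5736, sin(-55 deg) = -0.8192
  joint[1] = (0.0000, 0.0000) + 10.2 * (0.5736, -0.8192) = (0.0000 + 5.8505, 0.0000 + -8.3554) = (5.8505, -8.3554)
link 1: phi[1] = -55 + 95 = 40 deg
  cos(40 deg) = 0.7660, sin(40 deg) = 0.6428
  joint[2] = (5.8505, -8.3554) + 4.4 * (0.7660, 0.6428) = (5.8505 + 3.3706, -8.3554 + 2.8283) = (9.2211, -5.5271)
link 2: phi[2] = -55 + 95 + 60 = 100 deg
  cos(100 deg) = -0.1736, sin(100 deg) = 0.9848
  joint[3] = (9.2211, -5.5271) + 11.2 * (-0.1736, 0.9848) = (9.2211 + -1.9449, -5.5271 + 11.0298) = (7.2762, 5.5028)
End effector: (7.2762, 5.5028)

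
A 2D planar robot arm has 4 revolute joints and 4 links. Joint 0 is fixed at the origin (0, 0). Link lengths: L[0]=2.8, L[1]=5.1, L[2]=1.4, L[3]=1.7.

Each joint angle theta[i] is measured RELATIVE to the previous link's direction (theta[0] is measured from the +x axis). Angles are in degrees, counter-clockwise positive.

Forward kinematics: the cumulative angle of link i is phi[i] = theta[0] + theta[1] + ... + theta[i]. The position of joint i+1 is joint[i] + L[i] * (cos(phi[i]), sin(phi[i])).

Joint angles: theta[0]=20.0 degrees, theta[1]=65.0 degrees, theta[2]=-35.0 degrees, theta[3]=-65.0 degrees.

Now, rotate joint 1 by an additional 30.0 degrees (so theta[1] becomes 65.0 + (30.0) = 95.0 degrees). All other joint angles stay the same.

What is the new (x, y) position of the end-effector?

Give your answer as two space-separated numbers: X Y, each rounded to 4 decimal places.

Answer: 2.3610 7.3985

Derivation:
joint[0] = (0.0000, 0.0000)  (base)
link 0: phi[0] = 20 = 20 deg
  cos(20 deg) = 0.9397, sin(20 deg) = 0.3420
  joint[1] = (0.0000, 0.0000) + 2.8 * (0.9397, 0.3420) = (0.0000 + 2.6311, 0.0000 + 0.9577) = (2.6311, 0.9577)
link 1: phi[1] = 20 + 95 = 115 deg
  cos(115 deg) = -0.4226, sin(115 deg) = 0.9063
  joint[2] = (2.6311, 0.9577) + 5.1 * (-0.4226, 0.9063) = (2.6311 + -2.1554, 0.9577 + 4.6222) = (0.4758, 5.5798)
link 2: phi[2] = 20 + 95 + -35 = 80 deg
  cos(80 deg) = 0.1736, sin(80 deg) = 0.9848
  joint[3] = (0.4758, 5.5798) + 1.4 * (0.1736, 0.9848) = (0.4758 + 0.2431, 5.5798 + 1.3787) = (0.7189, 6.9586)
link 3: phi[3] = 20 + 95 + -35 + -65 = 15 deg
  cos(15 deg) = 0.9659, sin(15 deg) = 0.2588
  joint[4] = (0.7189, 6.9586) + 1.7 * (0.9659, 0.2588) = (0.7189 + 1.6421, 6.9586 + 0.4400) = (2.3610, 7.3985)
End effector: (2.3610, 7.3985)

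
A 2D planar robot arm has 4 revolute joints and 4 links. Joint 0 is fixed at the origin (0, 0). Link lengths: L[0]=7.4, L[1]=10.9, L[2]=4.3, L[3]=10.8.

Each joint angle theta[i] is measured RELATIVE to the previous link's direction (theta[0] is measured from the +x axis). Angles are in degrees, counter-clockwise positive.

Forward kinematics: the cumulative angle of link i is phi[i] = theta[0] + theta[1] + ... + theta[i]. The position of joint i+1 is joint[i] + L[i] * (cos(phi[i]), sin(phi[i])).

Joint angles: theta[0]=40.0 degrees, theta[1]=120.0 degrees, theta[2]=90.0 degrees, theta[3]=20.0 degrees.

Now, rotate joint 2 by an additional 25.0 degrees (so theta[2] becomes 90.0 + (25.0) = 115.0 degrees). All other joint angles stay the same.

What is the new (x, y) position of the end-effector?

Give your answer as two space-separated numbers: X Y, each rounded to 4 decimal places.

Answer: 0.3651 -5.5871

Derivation:
joint[0] = (0.0000, 0.0000)  (base)
link 0: phi[0] = 40 = 40 deg
  cos(40 deg) = 0.7660, sin(40 deg) = 0.6428
  joint[1] = (0.0000, 0.0000) + 7.4 * (0.7660, 0.6428) = (0.0000 + 5.6687, 0.0000 + 4.7566) = (5.6687, 4.7566)
link 1: phi[1] = 40 + 120 = 160 deg
  cos(160 deg) = -0.9397, sin(160 deg) = 0.3420
  joint[2] = (5.6687, 4.7566) + 10.9 * (-0.9397, 0.3420) = (5.6687 + -10.2426, 4.7566 + 3.7280) = (-4.5739, 8.4846)
link 2: phi[2] = 40 + 120 + 115 = 275 deg
  cos(275 deg) = 0.0872, sin(275 deg) = -0.9962
  joint[3] = (-4.5739, 8.4846) + 4.3 * (0.0872, -0.9962) = (-4.5739 + 0.3748, 8.4846 + -4.2836) = (-4.1992, 4.2010)
link 3: phi[3] = 40 + 120 + 115 + 20 = 295 deg
  cos(295 deg) = 0.4226, sin(295 deg) = -0.9063
  joint[4] = (-4.1992, 4.2010) + 10.8 * (0.4226, -0.9063) = (-4.1992 + 4.5643, 4.2010 + -9.7881) = (0.3651, -5.5871)
End effector: (0.3651, -5.5871)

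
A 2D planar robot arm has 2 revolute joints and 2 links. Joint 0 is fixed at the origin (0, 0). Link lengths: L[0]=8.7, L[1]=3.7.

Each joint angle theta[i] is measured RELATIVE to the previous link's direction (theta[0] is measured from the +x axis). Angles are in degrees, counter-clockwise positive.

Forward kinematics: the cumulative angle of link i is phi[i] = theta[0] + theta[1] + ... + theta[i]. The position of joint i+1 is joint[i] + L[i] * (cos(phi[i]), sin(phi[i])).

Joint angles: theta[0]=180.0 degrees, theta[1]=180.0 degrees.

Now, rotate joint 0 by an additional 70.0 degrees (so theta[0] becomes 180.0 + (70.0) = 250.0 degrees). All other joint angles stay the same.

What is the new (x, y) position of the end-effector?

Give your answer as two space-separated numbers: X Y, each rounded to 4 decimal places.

Answer: -1.7101 -4.6985

Derivation:
joint[0] = (0.0000, 0.0000)  (base)
link 0: phi[0] = 250 = 250 deg
  cos(250 deg) = -0.3420, sin(250 deg) = -0.9397
  joint[1] = (0.0000, 0.0000) + 8.7 * (-0.3420, -0.9397) = (0.0000 + -2.9756, 0.0000 + -8.1753) = (-2.9756, -8.1753)
link 1: phi[1] = 250 + 180 = 430 deg
  cos(430 deg) = 0.3420, sin(430 deg) = 0.9397
  joint[2] = (-2.9756, -8.1753) + 3.7 * (0.3420, 0.9397) = (-2.9756 + 1.2655, -8.1753 + 3.4769) = (-1.7101, -4.6985)
End effector: (-1.7101, -4.6985)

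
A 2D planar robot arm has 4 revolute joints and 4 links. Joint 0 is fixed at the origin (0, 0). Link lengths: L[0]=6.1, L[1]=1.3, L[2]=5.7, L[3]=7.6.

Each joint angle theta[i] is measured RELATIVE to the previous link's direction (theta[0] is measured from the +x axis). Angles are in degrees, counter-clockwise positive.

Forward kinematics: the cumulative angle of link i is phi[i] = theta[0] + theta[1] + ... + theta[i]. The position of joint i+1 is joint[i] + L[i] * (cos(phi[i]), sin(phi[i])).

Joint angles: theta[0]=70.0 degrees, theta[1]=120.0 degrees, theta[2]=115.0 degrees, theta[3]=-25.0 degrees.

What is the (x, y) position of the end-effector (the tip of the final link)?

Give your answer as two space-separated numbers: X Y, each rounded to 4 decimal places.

Answer: 5.3952 -6.6473

Derivation:
joint[0] = (0.0000, 0.0000)  (base)
link 0: phi[0] = 70 = 70 deg
  cos(70 deg) = 0.3420, sin(70 deg) = 0.9397
  joint[1] = (0.0000, 0.0000) + 6.1 * (0.3420, 0.9397) = (0.0000 + 2.0863, 0.0000 + 5.7321) = (2.0863, 5.7321)
link 1: phi[1] = 70 + 120 = 190 deg
  cos(190 deg) = -0.9848, sin(190 deg) = -0.1736
  joint[2] = (2.0863, 5.7321) + 1.3 * (-0.9848, -0.1736) = (2.0863 + -1.2803, 5.7321 + -0.2257) = (0.8061, 5.5064)
link 2: phi[2] = 70 + 120 + 115 = 305 deg
  cos(305 deg) = 0.5736, sin(305 deg) = -0.8192
  joint[3] = (0.8061, 5.5064) + 5.7 * (0.5736, -0.8192) = (0.8061 + 3.2694, 5.5064 + -4.6692) = (4.0755, 0.8372)
link 3: phi[3] = 70 + 120 + 115 + -25 = 280 deg
  cos(280 deg) = 0.1736, sin(280 deg) = -0.9848
  joint[4] = (4.0755, 0.8372) + 7.6 * (0.1736, -0.9848) = (4.0755 + 1.3197, 0.8372 + -7.4845) = (5.3952, -6.6473)
End effector: (5.3952, -6.6473)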